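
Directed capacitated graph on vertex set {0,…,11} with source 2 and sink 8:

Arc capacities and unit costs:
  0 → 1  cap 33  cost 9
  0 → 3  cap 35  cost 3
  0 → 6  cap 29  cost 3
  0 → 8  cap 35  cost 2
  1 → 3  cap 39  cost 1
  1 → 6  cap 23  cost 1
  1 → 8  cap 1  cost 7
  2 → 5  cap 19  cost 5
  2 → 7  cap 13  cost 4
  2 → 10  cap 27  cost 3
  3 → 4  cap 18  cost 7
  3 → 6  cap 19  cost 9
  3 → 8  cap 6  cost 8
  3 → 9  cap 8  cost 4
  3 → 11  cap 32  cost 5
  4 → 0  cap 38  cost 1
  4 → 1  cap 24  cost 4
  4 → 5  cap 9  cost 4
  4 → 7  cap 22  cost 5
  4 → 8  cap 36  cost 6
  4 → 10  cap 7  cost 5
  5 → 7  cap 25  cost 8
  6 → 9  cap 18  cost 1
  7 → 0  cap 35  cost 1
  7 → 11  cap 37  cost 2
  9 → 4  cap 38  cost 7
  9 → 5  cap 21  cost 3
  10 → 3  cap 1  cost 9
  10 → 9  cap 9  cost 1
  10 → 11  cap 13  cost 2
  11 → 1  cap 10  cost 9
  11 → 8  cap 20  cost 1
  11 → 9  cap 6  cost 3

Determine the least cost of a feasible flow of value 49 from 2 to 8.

Minimum cost for 49 units: 519

shortest-cost path #1: 2→10→11→8 push 13 @ unit cost 6 (adds 78)
shortest-cost path #2: 2→7→11→8 push 7 @ unit cost 7 (adds 49)
shortest-cost path #3: 2→7→0→8 push 6 @ unit cost 7 (adds 42)
shortest-cost path #4: 2→10→9→4→0→8 push 9 @ unit cost 14 (adds 126)
shortest-cost path #5: 2→5→7→0→8 push 14 @ unit cost 16 (adds 224)
total cost = 519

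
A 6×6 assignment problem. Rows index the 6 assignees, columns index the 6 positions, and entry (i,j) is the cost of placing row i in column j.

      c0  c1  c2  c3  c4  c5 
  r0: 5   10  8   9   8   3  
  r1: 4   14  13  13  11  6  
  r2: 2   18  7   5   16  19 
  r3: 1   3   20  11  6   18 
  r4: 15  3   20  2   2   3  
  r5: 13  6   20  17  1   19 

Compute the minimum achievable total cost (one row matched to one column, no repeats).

optimal assignment: row0→col5 (cost 3), row1→col0 (cost 4), row2→col2 (cost 7), row3→col1 (cost 3), row4→col3 (cost 2), row5→col4 (cost 1)
total = 3 + 4 + 7 + 3 + 2 + 1 = 20

Minimum assignment cost: 20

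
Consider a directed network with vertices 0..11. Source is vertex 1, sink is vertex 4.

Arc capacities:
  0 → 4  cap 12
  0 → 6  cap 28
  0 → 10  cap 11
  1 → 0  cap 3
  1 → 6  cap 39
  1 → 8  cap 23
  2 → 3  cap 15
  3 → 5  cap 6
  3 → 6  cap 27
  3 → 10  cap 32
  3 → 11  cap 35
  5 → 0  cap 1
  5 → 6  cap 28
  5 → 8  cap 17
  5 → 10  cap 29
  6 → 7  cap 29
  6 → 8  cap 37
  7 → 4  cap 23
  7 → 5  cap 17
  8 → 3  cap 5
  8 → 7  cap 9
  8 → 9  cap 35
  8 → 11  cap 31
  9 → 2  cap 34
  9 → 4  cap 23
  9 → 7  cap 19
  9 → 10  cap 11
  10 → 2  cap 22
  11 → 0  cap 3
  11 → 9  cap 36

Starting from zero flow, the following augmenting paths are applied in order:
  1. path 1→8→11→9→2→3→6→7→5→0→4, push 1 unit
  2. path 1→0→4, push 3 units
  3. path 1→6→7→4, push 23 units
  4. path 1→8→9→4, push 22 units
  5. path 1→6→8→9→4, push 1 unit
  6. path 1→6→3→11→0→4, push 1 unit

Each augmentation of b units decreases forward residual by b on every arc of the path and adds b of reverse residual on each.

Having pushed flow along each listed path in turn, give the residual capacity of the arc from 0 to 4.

Residual capacity of (0,4): 7

after path 1 (1→8→11→9→2→3→6→7→5→0→4, push 1): res(0,4)=11
after path 2 (1→0→4, push 3): res(0,4)=8
after path 3 (1→6→7→4, push 23): res(0,4)=8
after path 4 (1→8→9→4, push 22): res(0,4)=8
after path 5 (1→6→8→9→4, push 1): res(0,4)=8
after path 6 (1→6→3→11→0→4, push 1): res(0,4)=7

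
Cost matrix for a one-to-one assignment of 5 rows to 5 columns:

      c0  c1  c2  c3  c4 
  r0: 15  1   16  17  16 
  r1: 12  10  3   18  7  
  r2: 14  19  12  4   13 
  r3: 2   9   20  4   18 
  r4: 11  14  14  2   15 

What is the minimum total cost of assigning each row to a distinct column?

Minimum assignment cost: 21

optimal assignment: row0→col1 (cost 1), row1→col2 (cost 3), row2→col4 (cost 13), row3→col0 (cost 2), row4→col3 (cost 2)
total = 1 + 3 + 13 + 2 + 2 = 21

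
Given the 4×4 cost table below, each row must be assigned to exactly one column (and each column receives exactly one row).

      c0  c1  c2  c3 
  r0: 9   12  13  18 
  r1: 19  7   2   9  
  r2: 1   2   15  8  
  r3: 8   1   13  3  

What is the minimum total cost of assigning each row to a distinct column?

optimal assignment: row0→col0 (cost 9), row1→col2 (cost 2), row2→col1 (cost 2), row3→col3 (cost 3)
total = 9 + 2 + 2 + 3 = 16

Minimum assignment cost: 16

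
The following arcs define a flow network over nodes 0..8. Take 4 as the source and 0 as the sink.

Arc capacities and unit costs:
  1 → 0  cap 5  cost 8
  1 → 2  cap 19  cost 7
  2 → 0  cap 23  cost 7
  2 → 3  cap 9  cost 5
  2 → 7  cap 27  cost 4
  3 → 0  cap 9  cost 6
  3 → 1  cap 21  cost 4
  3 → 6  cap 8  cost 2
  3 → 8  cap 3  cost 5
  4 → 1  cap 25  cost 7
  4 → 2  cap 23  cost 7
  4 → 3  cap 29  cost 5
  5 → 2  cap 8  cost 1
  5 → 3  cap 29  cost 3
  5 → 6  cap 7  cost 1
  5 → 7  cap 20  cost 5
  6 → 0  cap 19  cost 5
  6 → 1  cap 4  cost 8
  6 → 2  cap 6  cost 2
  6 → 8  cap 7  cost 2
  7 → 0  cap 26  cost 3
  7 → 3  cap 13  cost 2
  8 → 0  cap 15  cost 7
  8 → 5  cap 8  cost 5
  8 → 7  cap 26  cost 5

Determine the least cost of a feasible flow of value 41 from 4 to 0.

shortest-cost path #1: 4→3→0 push 9 @ unit cost 11 (adds 99)
shortest-cost path #2: 4→3→6→0 push 8 @ unit cost 12 (adds 96)
shortest-cost path #3: 4→2→0 push 23 @ unit cost 14 (adds 322)
shortest-cost path #4: 4→1→0 push 1 @ unit cost 15 (adds 15)
total cost = 532

Minimum cost for 41 units: 532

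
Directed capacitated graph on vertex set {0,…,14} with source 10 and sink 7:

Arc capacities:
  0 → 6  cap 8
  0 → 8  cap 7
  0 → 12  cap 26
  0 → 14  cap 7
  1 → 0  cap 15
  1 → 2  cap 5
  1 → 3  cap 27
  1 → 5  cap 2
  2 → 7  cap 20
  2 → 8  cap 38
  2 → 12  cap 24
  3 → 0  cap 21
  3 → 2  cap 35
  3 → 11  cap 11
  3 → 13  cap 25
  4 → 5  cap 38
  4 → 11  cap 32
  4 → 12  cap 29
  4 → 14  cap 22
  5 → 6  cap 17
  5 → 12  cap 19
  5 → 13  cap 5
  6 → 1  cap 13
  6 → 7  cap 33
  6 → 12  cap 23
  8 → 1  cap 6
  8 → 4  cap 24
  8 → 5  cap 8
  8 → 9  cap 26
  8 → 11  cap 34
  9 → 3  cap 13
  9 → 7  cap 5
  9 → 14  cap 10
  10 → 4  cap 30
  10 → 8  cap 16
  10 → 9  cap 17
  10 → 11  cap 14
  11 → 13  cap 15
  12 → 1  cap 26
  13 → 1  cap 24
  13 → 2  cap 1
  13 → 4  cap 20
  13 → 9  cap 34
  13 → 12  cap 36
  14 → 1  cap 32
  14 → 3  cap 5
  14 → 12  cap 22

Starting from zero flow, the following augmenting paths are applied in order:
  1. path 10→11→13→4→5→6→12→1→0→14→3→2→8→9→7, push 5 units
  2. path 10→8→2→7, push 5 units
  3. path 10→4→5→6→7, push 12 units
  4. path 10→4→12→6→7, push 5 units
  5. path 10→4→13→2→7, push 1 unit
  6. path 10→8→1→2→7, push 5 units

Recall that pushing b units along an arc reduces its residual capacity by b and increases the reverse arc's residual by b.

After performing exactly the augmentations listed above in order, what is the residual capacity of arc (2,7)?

after path 1 (10→11→13→4→5→6→12→1→0→14→3→2→8→9→7, push 5): res(2,7)=20
after path 2 (10→8→2→7, push 5): res(2,7)=15
after path 3 (10→4→5→6→7, push 12): res(2,7)=15
after path 4 (10→4→12→6→7, push 5): res(2,7)=15
after path 5 (10→4→13→2→7, push 1): res(2,7)=14
after path 6 (10→8→1→2→7, push 5): res(2,7)=9

Residual capacity of (2,7): 9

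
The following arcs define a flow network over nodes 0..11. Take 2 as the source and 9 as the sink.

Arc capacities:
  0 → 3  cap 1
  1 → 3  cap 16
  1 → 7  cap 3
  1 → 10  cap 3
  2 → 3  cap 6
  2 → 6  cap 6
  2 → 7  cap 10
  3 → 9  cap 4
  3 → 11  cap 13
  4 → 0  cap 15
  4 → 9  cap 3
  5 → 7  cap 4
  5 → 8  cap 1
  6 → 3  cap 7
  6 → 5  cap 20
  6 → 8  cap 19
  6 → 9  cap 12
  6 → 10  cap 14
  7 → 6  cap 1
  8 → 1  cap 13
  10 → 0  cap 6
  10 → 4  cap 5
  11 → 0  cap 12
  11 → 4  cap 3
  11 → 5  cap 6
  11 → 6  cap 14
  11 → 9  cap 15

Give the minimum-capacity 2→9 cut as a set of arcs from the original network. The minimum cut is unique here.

augment #1: 2→3→9 push 4
augment #2: 2→6→9 push 6
augment #3: 2→3→11→9 push 2
augment #4: 2→7→6→9 push 1
max flow = 13; residual-reachable set from 2 gives S-side
cut edges (S→T): {(2,3), (2,6), (7,6)} total cap 13

Min-cut arcs: {(2,3), (2,6), (7,6)} (total capacity 13)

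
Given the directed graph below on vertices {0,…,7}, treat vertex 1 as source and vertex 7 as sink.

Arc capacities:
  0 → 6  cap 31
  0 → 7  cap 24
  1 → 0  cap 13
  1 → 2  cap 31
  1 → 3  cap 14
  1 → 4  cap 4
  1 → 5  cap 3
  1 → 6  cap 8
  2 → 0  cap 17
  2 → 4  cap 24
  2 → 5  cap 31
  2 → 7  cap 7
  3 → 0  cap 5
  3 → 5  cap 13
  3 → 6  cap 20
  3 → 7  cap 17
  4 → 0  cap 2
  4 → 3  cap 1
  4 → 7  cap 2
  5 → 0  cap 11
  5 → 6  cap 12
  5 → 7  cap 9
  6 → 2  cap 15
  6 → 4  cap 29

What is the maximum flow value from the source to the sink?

augment #1: 1→0→7 bottleneck 13, total now 13
augment #2: 1→2→7 bottleneck 7, total now 20
augment #3: 1→3→7 bottleneck 14, total now 34
augment #4: 1→4→7 bottleneck 2, total now 36
augment #5: 1→5→7 bottleneck 3, total now 39
augment #6: 1→2→0→7 bottleneck 11, total now 50
augment #7: 1→2→5→7 bottleneck 6, total now 56
augment #8: 1→4→3→7 bottleneck 1, total now 57

Maximum flow value: 57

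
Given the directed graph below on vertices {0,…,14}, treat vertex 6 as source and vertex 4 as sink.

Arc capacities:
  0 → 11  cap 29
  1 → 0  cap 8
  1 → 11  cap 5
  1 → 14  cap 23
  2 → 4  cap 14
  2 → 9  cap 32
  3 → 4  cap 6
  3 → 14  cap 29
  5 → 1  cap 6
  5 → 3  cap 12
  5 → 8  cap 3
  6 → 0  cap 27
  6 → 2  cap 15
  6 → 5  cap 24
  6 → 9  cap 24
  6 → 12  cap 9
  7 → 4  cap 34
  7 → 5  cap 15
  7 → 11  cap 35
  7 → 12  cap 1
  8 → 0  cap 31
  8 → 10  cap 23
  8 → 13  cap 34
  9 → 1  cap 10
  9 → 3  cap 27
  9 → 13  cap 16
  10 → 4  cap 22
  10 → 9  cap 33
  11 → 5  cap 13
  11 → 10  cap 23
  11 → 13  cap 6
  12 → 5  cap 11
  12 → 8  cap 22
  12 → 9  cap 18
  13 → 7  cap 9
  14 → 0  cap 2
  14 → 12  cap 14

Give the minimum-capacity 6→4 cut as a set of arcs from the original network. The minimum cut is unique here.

Min-cut arcs: {(2,4), (3,4), (10,4), (13,7)} (total capacity 51)

augment #1: 6→2→4 push 14
augment #2: 6→5→3→4 push 6
augment #3: 6→0→11→10→4 push 22
augment #4: 6→9→13→7→4 push 9
max flow = 51; residual-reachable set from 6 gives S-side
cut edges (S→T): {(2,4), (3,4), (10,4), (13,7)} total cap 51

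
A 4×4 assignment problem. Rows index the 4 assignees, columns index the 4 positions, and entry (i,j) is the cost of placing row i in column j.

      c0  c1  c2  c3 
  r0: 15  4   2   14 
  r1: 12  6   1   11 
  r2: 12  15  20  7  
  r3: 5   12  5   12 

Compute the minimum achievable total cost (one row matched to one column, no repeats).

Minimum assignment cost: 17

optimal assignment: row0→col1 (cost 4), row1→col2 (cost 1), row2→col3 (cost 7), row3→col0 (cost 5)
total = 4 + 1 + 7 + 5 = 17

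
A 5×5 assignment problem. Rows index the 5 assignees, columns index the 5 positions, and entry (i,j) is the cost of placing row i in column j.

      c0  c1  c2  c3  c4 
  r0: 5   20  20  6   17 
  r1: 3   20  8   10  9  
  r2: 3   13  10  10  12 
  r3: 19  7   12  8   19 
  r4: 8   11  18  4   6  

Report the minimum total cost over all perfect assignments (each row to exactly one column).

Minimum assignment cost: 30

optimal assignment: row0→col3 (cost 6), row1→col2 (cost 8), row2→col0 (cost 3), row3→col1 (cost 7), row4→col4 (cost 6)
total = 6 + 8 + 3 + 7 + 6 = 30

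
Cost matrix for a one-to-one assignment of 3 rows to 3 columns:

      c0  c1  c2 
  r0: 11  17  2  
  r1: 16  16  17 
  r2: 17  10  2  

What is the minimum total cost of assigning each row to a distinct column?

optimal assignment: row0→col2 (cost 2), row1→col0 (cost 16), row2→col1 (cost 10)
total = 2 + 16 + 10 = 28

Minimum assignment cost: 28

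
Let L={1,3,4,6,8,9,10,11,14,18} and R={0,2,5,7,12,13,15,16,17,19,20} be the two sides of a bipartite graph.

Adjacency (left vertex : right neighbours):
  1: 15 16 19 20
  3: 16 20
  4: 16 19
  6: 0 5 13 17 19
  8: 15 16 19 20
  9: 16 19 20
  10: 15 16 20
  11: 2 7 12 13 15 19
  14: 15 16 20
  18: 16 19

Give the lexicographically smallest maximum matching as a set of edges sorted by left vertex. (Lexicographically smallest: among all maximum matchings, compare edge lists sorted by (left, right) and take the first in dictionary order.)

Lex-smallest maximum matching: {(1,15), (3,16), (4,19), (6,0), (8,20), (11,2)}

|M| = 6 (so the lex-smallest maximum matching has 6 edges)
process left vertices in ascending order; for each, take the smallest-labelled available neighbour that still permits 6 edges overall, or leave it unmatched if none does
lex-smallest matching: {1-15, 3-16, 4-19, 6-0, 8-20, 11-2}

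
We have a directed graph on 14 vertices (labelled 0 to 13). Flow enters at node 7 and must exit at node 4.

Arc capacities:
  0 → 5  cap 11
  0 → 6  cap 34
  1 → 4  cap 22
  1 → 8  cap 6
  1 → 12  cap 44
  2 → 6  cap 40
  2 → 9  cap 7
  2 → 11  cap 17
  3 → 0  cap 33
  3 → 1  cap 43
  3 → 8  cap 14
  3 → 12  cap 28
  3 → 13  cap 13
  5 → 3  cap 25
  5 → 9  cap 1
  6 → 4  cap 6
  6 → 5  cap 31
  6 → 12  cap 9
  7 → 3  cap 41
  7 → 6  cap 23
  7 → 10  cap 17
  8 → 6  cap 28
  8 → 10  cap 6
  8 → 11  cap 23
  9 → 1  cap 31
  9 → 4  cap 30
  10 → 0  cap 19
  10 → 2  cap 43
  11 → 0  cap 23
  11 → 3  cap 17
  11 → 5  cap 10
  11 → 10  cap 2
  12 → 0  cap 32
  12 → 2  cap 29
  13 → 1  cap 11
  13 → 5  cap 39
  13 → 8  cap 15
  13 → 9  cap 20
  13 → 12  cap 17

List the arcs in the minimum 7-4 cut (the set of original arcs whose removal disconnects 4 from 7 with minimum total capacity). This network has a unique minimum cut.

Min-cut arcs: {(1,4), (2,9), (3,13), (5,9), (6,4)} (total capacity 49)

augment #1: 7→6→4 push 6
augment #2: 7→3→1→4 push 22
augment #3: 7→3→13→9→4 push 13
augment #4: 7→6→5→9→4 push 1
augment #5: 7→10→2→9→4 push 7
max flow = 49; residual-reachable set from 7 gives S-side
cut edges (S→T): {(1,4), (2,9), (3,13), (5,9), (6,4)} total cap 49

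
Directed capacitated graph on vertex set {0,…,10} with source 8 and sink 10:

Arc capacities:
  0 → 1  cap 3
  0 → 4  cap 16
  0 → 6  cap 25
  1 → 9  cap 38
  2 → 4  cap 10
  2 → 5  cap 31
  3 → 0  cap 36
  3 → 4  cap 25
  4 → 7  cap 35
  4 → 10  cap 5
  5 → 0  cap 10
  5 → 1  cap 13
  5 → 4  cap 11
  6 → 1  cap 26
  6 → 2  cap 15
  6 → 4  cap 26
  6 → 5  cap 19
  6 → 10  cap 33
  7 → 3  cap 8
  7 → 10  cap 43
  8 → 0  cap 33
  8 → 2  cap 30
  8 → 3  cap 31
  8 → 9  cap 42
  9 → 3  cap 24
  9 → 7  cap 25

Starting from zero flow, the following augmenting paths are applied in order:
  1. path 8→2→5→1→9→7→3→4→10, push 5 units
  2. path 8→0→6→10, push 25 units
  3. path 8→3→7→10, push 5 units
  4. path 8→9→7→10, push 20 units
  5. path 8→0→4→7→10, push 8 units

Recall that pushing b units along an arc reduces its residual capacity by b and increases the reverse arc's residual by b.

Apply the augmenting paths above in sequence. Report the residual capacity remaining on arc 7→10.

Residual capacity of (7,10): 10

after path 1 (8→2→5→1→9→7→3→4→10, push 5): res(7,10)=43
after path 2 (8→0→6→10, push 25): res(7,10)=43
after path 3 (8→3→7→10, push 5): res(7,10)=38
after path 4 (8→9→7→10, push 20): res(7,10)=18
after path 5 (8→0→4→7→10, push 8): res(7,10)=10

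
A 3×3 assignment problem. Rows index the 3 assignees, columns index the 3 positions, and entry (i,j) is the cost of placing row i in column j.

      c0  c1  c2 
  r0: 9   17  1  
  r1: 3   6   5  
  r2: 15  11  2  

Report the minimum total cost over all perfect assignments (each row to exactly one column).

Minimum assignment cost: 15

optimal assignment: row0→col2 (cost 1), row1→col0 (cost 3), row2→col1 (cost 11)
total = 1 + 3 + 11 = 15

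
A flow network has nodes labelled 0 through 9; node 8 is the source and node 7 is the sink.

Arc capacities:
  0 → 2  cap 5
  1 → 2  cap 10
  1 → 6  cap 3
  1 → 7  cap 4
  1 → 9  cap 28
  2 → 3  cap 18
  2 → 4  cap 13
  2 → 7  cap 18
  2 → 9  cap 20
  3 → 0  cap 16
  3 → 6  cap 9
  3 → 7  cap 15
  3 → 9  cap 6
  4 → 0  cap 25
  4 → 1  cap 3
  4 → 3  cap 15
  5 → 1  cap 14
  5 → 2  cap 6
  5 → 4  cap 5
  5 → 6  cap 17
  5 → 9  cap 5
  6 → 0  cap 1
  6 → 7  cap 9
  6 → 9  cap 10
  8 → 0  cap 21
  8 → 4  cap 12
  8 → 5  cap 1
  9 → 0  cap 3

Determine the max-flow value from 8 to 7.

augment #1: 8→0→2→7 bottleneck 5, total now 5
augment #2: 8→4→1→7 bottleneck 3, total now 8
augment #3: 8→4→3→7 bottleneck 9, total now 17
augment #4: 8→5→1→7 bottleneck 1, total now 18

Maximum flow value: 18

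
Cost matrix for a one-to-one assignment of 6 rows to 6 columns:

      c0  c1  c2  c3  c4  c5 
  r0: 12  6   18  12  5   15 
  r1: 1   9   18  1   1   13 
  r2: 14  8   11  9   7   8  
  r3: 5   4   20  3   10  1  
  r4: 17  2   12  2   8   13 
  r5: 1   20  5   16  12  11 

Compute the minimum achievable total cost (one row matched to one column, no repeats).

Minimum assignment cost: 21

optimal assignment: row0→col4 (cost 5), row1→col3 (cost 1), row2→col2 (cost 11), row3→col5 (cost 1), row4→col1 (cost 2), row5→col0 (cost 1)
total = 5 + 1 + 11 + 1 + 2 + 1 = 21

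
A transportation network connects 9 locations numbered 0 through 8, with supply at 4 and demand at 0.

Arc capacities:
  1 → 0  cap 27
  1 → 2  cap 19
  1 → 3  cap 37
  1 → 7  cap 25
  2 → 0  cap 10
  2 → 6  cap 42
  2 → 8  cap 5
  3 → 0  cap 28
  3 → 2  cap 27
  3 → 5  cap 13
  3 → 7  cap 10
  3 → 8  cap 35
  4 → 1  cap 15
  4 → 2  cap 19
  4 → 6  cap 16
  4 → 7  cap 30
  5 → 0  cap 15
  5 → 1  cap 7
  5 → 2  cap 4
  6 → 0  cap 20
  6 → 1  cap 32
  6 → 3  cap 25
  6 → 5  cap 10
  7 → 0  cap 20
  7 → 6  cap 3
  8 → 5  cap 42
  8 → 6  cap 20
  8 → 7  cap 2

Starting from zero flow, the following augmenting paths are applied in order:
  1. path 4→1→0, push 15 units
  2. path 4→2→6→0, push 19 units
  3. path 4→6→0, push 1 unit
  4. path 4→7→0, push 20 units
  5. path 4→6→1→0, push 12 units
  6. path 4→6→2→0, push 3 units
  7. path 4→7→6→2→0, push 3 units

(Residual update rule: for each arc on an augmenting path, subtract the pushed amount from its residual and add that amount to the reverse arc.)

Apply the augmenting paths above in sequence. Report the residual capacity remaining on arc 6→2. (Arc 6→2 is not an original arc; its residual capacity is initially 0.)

after path 1 (4→1→0, push 15): res(6,2)=0
after path 2 (4→2→6→0, push 19): res(6,2)=19
after path 3 (4→6→0, push 1): res(6,2)=19
after path 4 (4→7→0, push 20): res(6,2)=19
after path 5 (4→6→1→0, push 12): res(6,2)=19
after path 6 (4→6→2→0, push 3): res(6,2)=16
after path 7 (4→7→6→2→0, push 3): res(6,2)=13

Residual capacity of (6,2): 13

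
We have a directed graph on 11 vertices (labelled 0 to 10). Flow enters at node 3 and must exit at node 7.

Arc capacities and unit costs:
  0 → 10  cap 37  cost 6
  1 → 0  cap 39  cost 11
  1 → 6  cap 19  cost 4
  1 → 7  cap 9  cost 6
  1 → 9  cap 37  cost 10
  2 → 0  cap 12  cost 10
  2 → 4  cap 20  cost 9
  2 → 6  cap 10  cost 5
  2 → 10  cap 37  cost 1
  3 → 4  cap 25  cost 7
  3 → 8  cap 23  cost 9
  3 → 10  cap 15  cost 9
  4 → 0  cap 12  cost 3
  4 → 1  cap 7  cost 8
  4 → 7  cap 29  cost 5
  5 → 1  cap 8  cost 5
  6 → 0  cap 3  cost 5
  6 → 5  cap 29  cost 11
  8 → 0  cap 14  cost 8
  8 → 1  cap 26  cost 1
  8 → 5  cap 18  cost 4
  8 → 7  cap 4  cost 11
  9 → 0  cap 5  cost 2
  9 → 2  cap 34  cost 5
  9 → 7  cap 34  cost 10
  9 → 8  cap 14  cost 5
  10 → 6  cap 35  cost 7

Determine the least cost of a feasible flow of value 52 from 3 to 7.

shortest-cost path #1: 3→4→7 push 25 @ unit cost 12 (adds 300)
shortest-cost path #2: 3→8→1→7 push 9 @ unit cost 16 (adds 144)
shortest-cost path #3: 3→8→7 push 4 @ unit cost 20 (adds 80)
shortest-cost path #4: 3→8→1→9→7 push 10 @ unit cost 30 (adds 300)
shortest-cost path #5: 3→10→6→5→1→9→7 push 4 @ unit cost 52 (adds 208)
total cost = 1032

Minimum cost for 52 units: 1032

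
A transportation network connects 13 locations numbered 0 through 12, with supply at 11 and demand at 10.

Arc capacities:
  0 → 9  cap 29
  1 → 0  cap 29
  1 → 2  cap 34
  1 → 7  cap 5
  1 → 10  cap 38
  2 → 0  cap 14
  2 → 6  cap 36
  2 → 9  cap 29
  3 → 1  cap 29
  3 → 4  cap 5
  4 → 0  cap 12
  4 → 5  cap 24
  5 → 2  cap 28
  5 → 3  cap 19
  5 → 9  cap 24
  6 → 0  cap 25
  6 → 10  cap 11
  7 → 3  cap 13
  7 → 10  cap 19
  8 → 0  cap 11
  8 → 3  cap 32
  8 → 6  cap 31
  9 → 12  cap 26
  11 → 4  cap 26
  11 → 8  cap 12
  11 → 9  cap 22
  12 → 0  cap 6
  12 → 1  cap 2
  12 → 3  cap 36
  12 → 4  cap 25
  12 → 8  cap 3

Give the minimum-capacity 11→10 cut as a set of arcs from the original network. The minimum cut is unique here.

augment #1: 11→8→6→10 push 11
augment #2: 11→8→3→1→10 push 1
augment #3: 11→9→12→1→10 push 2
augment #4: 11→4→5→3→1→10 push 19
augment #5: 11→9→12→3→1→10 push 9
max flow = 42; residual-reachable set from 11 gives S-side
cut edges (S→T): {(3,1), (6,10), (12,1)} total cap 42

Min-cut arcs: {(3,1), (6,10), (12,1)} (total capacity 42)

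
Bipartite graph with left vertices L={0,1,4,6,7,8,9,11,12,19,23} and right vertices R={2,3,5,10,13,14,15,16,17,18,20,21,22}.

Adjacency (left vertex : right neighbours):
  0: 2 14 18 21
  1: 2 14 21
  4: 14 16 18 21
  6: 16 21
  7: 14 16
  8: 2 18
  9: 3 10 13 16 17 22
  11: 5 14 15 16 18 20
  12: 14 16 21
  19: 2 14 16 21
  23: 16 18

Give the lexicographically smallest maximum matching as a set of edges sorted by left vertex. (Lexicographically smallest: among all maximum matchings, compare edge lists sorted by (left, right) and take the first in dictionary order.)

Lex-smallest maximum matching: {(0,2), (1,14), (4,16), (6,21), (8,18), (9,3), (11,5)}

|M| = 7 (so the lex-smallest maximum matching has 7 edges)
process left vertices in ascending order; for each, take the smallest-labelled available neighbour that still permits 7 edges overall, or leave it unmatched if none does
lex-smallest matching: {0-2, 1-14, 4-16, 6-21, 8-18, 9-3, 11-5}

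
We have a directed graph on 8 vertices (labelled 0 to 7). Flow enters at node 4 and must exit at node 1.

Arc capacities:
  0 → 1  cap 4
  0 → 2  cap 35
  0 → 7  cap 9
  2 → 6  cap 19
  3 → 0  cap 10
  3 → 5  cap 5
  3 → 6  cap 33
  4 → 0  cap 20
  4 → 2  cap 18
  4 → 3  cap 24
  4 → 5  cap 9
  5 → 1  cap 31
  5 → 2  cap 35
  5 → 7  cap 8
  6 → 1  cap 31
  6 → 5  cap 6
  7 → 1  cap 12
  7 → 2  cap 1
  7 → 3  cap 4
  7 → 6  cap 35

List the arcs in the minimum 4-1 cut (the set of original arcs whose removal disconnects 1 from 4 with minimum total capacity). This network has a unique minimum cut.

Min-cut arcs: {(0,1), (0,7), (3,5), (4,5), (6,1), (6,5)} (total capacity 64)

augment #1: 4→0→1 push 4
augment #2: 4→5→1 push 9
augment #3: 4→0→7→1 push 9
augment #4: 4→2→6→1 push 18
augment #5: 4→3→5→1 push 5
augment #6: 4→3→6→1 push 13
augment #7: 4→3→6→5→1 push 6
max flow = 64; residual-reachable set from 4 gives S-side
cut edges (S→T): {(0,1), (0,7), (3,5), (4,5), (6,1), (6,5)} total cap 64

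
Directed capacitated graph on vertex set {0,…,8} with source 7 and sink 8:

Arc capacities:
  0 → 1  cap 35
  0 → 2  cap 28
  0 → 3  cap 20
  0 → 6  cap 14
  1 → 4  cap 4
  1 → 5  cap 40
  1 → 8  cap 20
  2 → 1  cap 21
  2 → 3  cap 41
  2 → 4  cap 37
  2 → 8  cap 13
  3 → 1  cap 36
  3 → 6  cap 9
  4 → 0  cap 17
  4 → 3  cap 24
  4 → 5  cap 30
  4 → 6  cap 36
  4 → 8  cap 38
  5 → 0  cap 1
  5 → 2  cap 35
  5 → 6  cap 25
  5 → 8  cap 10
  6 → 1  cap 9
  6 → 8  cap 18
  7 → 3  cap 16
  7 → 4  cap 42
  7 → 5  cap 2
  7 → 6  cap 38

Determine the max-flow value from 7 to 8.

Maximum flow value: 87

augment #1: 7→4→8 bottleneck 38, total now 38
augment #2: 7→5→8 bottleneck 2, total now 40
augment #3: 7→6→8 bottleneck 18, total now 58
augment #4: 7→3→1→8 bottleneck 16, total now 74
augment #5: 7→4→5→8 bottleneck 4, total now 78
augment #6: 7→6→1→8 bottleneck 4, total now 82
augment #7: 7→6→1→5→8 bottleneck 4, total now 86
augment #8: 7→6→1→5→2→8 bottleneck 1, total now 87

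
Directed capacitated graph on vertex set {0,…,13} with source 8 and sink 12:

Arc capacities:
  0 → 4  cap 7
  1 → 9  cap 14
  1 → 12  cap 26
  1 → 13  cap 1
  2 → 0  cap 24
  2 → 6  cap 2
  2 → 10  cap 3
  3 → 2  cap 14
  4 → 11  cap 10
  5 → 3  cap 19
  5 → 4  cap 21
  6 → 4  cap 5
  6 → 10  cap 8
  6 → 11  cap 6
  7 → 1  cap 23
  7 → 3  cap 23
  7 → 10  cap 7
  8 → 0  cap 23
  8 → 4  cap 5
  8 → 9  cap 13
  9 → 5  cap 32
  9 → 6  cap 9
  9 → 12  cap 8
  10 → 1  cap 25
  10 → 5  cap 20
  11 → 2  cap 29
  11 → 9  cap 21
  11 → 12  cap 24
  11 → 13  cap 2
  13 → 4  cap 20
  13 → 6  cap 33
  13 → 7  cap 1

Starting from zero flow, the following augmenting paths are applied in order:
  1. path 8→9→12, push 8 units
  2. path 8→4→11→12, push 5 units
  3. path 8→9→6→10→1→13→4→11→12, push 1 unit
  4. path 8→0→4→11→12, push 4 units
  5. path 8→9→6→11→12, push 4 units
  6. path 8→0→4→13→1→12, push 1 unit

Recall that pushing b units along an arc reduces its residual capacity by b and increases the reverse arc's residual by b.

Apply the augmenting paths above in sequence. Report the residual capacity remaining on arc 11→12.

after path 1 (8→9→12, push 8): res(11,12)=24
after path 2 (8→4→11→12, push 5): res(11,12)=19
after path 3 (8→9→6→10→1→13→4→11→12, push 1): res(11,12)=18
after path 4 (8→0→4→11→12, push 4): res(11,12)=14
after path 5 (8→9→6→11→12, push 4): res(11,12)=10
after path 6 (8→0→4→13→1→12, push 1): res(11,12)=10

Residual capacity of (11,12): 10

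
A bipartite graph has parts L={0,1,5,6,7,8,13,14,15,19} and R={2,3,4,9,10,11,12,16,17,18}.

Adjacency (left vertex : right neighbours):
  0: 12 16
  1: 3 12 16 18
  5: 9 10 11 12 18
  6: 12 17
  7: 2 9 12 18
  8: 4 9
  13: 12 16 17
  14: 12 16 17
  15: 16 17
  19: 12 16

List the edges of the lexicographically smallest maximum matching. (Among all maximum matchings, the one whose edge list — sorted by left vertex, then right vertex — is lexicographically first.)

|M| = 7 (so the lex-smallest maximum matching has 7 edges)
process left vertices in ascending order; for each, take the smallest-labelled available neighbour that still permits 7 edges overall, or leave it unmatched if none does
lex-smallest matching: {0-12, 1-3, 5-9, 6-17, 7-2, 8-4, 13-16}

Lex-smallest maximum matching: {(0,12), (1,3), (5,9), (6,17), (7,2), (8,4), (13,16)}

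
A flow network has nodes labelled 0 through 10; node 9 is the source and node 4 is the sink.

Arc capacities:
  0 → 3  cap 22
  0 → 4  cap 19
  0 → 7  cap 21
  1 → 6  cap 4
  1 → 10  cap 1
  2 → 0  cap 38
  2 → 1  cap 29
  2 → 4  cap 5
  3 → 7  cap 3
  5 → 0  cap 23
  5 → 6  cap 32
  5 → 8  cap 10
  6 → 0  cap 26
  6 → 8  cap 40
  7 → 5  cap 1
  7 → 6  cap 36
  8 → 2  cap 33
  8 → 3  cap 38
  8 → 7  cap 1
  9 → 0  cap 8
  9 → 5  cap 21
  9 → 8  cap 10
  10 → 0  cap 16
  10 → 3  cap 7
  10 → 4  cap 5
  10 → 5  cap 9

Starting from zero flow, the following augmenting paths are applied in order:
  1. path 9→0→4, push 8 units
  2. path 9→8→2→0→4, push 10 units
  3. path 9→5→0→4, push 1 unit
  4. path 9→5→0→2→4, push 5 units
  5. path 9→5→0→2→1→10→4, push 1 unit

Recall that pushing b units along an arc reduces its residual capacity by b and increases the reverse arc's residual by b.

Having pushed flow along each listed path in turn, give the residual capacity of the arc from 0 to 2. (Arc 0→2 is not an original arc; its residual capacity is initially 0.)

after path 1 (9→0→4, push 8): res(0,2)=0
after path 2 (9→8→2→0→4, push 10): res(0,2)=10
after path 3 (9→5→0→4, push 1): res(0,2)=10
after path 4 (9→5→0→2→4, push 5): res(0,2)=5
after path 5 (9→5→0→2→1→10→4, push 1): res(0,2)=4

Residual capacity of (0,2): 4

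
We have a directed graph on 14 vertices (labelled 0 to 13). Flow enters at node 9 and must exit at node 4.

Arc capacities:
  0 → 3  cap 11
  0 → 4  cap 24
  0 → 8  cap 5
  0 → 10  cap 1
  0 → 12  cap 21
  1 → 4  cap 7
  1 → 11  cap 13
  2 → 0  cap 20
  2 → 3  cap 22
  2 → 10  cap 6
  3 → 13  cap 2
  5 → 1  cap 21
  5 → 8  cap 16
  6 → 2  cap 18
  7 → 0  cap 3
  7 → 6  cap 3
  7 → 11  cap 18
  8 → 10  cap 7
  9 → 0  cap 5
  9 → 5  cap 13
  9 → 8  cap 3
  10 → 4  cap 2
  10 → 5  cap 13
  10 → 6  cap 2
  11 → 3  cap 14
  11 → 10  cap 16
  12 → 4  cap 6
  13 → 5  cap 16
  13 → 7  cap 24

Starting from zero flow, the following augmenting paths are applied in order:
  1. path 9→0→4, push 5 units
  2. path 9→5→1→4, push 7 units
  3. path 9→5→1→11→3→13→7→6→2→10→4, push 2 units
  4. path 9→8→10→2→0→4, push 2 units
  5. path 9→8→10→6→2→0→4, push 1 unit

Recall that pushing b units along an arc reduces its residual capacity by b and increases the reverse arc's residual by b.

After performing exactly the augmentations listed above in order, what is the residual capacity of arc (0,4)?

Residual capacity of (0,4): 16

after path 1 (9→0→4, push 5): res(0,4)=19
after path 2 (9→5→1→4, push 7): res(0,4)=19
after path 3 (9→5→1→11→3→13→7→6→2→10→4, push 2): res(0,4)=19
after path 4 (9→8→10→2→0→4, push 2): res(0,4)=17
after path 5 (9→8→10→6→2→0→4, push 1): res(0,4)=16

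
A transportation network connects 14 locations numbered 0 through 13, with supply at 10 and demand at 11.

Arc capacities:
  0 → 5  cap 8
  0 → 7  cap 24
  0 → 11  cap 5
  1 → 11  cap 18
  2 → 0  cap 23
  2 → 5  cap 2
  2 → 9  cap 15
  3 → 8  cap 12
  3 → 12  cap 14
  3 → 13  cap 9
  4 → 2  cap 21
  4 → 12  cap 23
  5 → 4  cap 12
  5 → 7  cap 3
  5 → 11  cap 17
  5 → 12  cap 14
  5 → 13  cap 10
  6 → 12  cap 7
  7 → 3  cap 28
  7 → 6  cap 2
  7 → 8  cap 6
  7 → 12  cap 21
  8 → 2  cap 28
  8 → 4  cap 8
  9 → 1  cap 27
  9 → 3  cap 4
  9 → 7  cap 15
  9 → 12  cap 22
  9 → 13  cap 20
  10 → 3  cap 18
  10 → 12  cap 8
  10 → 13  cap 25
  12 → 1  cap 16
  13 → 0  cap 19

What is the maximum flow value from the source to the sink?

augment #1: 10→12→1→11 bottleneck 8, total now 8
augment #2: 10→13→0→11 bottleneck 5, total now 13
augment #3: 10→3→12→1→11 bottleneck 8, total now 21
augment #4: 10→13→0→5→11 bottleneck 8, total now 29
augment #5: 10→3→8→2→5→11 bottleneck 2, total now 31
augment #6: 10→3→8→2→9→1→11 bottleneck 2, total now 33

Maximum flow value: 33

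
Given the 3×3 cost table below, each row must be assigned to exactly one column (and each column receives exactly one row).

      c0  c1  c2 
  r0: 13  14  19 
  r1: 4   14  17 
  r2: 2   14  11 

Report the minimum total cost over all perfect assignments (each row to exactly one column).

Minimum assignment cost: 29

optimal assignment: row0→col1 (cost 14), row1→col0 (cost 4), row2→col2 (cost 11)
total = 14 + 4 + 11 = 29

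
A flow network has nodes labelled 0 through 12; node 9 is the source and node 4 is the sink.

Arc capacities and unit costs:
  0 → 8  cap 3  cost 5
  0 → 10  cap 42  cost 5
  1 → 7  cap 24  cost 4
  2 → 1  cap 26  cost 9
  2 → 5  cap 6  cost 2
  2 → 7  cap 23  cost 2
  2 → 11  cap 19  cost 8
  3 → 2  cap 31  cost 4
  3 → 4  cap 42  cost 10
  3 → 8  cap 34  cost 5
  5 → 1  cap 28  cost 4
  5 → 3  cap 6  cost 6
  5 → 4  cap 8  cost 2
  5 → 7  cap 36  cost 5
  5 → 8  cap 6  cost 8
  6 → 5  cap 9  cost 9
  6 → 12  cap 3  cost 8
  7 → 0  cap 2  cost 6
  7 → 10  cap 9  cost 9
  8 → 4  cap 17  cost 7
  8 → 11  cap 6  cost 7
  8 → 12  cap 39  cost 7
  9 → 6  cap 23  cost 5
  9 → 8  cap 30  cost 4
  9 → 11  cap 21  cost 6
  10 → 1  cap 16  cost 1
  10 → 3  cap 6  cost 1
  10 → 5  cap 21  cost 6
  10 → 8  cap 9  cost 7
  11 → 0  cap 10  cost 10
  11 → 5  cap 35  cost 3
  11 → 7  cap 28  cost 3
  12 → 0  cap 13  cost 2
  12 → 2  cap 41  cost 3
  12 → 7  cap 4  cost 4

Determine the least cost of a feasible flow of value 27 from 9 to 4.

Minimum cost for 27 units: 325

shortest-cost path #1: 9→11→5→4 push 8 @ unit cost 11 (adds 88)
shortest-cost path #2: 9→8→4 push 17 @ unit cost 11 (adds 187)
shortest-cost path #3: 9→11→5→3→4 push 2 @ unit cost 25 (adds 50)
total cost = 325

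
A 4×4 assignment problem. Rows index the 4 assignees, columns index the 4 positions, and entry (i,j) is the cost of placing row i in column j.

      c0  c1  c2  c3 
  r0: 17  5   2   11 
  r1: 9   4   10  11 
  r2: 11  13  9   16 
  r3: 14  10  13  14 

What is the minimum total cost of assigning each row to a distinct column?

optimal assignment: row0→col2 (cost 2), row1→col1 (cost 4), row2→col0 (cost 11), row3→col3 (cost 14)
total = 2 + 4 + 11 + 14 = 31

Minimum assignment cost: 31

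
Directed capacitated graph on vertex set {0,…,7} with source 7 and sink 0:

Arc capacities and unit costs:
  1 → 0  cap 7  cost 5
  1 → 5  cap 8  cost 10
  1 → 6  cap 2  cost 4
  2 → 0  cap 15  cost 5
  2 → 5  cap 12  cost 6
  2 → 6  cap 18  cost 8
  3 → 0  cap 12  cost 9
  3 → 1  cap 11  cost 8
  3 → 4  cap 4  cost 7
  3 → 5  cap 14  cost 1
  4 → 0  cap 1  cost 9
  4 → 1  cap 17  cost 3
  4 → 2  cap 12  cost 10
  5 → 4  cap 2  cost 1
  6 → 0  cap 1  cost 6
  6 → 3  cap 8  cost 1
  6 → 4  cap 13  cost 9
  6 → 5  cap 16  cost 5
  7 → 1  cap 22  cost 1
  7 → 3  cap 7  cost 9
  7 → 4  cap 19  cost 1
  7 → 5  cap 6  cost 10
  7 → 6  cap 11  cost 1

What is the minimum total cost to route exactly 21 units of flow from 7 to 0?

shortest-cost path #1: 7→1→0 push 7 @ unit cost 6 (adds 42)
shortest-cost path #2: 7→6→0 push 1 @ unit cost 7 (adds 7)
shortest-cost path #3: 7→4→0 push 1 @ unit cost 10 (adds 10)
shortest-cost path #4: 7→6→3→0 push 8 @ unit cost 11 (adds 88)
shortest-cost path #5: 7→4→2→0 push 4 @ unit cost 16 (adds 64)
total cost = 211

Minimum cost for 21 units: 211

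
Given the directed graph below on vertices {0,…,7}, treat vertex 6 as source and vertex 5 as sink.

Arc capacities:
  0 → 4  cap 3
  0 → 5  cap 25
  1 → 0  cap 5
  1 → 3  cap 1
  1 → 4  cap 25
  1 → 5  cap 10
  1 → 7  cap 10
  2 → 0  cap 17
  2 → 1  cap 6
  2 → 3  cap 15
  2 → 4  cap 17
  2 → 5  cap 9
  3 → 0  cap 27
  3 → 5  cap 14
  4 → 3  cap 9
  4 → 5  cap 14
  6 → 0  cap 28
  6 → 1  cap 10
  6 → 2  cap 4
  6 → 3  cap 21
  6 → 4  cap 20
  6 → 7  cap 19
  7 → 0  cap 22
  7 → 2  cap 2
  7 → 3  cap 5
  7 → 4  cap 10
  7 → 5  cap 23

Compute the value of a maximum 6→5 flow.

Maximum flow value: 86

augment #1: 6→0→5 bottleneck 25, total now 25
augment #2: 6→1→5 bottleneck 10, total now 35
augment #3: 6→2→5 bottleneck 4, total now 39
augment #4: 6→3→5 bottleneck 14, total now 53
augment #5: 6→4→5 bottleneck 14, total now 67
augment #6: 6→7→5 bottleneck 19, total now 86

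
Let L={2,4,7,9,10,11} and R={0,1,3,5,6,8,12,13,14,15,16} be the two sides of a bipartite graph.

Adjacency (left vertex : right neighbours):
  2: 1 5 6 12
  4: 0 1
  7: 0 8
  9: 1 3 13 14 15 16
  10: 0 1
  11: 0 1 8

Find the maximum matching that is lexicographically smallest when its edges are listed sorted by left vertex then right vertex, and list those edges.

|M| = 5 (so the lex-smallest maximum matching has 5 edges)
process left vertices in ascending order; for each, take the smallest-labelled available neighbour that still permits 5 edges overall, or leave it unmatched if none does
lex-smallest matching: {2-5, 4-0, 7-8, 9-3, 10-1}

Lex-smallest maximum matching: {(2,5), (4,0), (7,8), (9,3), (10,1)}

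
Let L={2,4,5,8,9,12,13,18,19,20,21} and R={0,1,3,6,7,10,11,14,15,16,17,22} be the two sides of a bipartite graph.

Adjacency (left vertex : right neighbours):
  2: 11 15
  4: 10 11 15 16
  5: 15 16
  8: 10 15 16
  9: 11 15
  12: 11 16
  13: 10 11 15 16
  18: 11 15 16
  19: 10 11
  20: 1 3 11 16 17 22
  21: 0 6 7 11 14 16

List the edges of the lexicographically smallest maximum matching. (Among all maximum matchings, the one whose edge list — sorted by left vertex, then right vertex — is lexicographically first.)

|M| = 6 (so the lex-smallest maximum matching has 6 edges)
process left vertices in ascending order; for each, take the smallest-labelled available neighbour that still permits 6 edges overall, or leave it unmatched if none does
lex-smallest matching: {2-11, 4-10, 5-15, 8-16, 20-1, 21-0}

Lex-smallest maximum matching: {(2,11), (4,10), (5,15), (8,16), (20,1), (21,0)}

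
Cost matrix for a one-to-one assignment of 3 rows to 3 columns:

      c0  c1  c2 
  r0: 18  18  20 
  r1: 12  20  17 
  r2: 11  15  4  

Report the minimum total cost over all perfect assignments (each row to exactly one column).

Minimum assignment cost: 34

optimal assignment: row0→col1 (cost 18), row1→col0 (cost 12), row2→col2 (cost 4)
total = 18 + 12 + 4 = 34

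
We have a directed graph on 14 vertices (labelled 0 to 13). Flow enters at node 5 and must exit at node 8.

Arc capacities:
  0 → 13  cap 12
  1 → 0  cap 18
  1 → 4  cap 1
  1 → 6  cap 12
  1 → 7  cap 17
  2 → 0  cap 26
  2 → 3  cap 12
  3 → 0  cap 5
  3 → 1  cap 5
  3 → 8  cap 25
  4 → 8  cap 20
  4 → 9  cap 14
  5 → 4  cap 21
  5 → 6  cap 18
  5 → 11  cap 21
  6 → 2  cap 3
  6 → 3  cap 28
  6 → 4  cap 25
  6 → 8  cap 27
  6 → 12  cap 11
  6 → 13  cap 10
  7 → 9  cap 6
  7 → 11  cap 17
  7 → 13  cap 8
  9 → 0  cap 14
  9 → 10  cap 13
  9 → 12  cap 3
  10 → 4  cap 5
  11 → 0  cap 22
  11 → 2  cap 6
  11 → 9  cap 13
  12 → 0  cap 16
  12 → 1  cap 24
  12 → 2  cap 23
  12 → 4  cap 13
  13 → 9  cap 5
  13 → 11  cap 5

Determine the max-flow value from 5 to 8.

augment #1: 5→4→8 bottleneck 20, total now 20
augment #2: 5→6→8 bottleneck 18, total now 38
augment #3: 5→11→2→3→8 bottleneck 6, total now 44
augment #4: 5→4→9→12→1→6→8 bottleneck 1, total now 45
augment #5: 5→11→9→12→1→6→8 bottleneck 2, total now 47

Maximum flow value: 47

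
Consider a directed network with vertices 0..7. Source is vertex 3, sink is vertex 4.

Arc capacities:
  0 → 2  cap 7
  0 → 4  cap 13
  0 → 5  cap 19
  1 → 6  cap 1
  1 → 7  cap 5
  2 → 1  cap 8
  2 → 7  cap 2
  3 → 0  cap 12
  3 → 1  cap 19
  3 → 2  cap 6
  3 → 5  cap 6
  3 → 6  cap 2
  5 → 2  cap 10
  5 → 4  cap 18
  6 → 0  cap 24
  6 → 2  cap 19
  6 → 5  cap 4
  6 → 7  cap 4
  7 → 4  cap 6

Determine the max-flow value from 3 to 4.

Maximum flow value: 27

augment #1: 3→0→4 bottleneck 12, total now 12
augment #2: 3→5→4 bottleneck 6, total now 18
augment #3: 3→1→7→4 bottleneck 5, total now 23
augment #4: 3→2→7→4 bottleneck 1, total now 24
augment #5: 3→6→0→4 bottleneck 1, total now 25
augment #6: 3→6→5→4 bottleneck 1, total now 26
augment #7: 3→1→6→5→4 bottleneck 1, total now 27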